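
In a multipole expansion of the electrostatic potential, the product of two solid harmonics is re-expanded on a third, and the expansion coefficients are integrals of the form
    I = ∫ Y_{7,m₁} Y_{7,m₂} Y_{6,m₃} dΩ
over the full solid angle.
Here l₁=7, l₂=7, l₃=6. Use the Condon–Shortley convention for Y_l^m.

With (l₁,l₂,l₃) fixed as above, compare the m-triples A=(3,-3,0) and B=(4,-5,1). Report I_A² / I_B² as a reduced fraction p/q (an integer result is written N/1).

38809/45738

Shared (l₁,l₂,l₃)=(7,7,6): N and (l;000)² cancel in I_A²/I_B².
A: Δ = 8!·6!·6!/21! = 1/2444321880; Racah Σ t=0..4: t=0:+1/92897280 t=1:−1/6531840 t=2:+1/3317760 t=3:−1/10368000 t=4:+1/298598400 = 197/2985984000; ⇒ 3j(7 7 6; 3 -3 0)² = 38809/5542680, sgn +1
B: Δ = 8!·6!·6!/21! = 1/2444321880; Racah Σ t=0..2: t=0:+1/69672960 t=1:−1/29030400 t=2:+1/124416000 = -1/82944000; ⇒ 3j(7 7 6; 4 -5 1)² = 693/83980, sgn +1
I_A²/I_B² = (38809/5542680)/(693/83980) = 38809/45738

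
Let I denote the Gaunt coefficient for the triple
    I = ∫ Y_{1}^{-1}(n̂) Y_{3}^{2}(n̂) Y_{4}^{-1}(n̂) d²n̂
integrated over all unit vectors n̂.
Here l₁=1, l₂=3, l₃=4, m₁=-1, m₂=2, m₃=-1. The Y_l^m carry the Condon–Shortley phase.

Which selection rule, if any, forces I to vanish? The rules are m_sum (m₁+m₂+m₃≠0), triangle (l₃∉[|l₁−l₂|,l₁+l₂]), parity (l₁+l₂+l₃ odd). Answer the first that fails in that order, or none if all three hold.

Σmᵢ = 0  ✓
l₃∈[|l₁−l₂|,l₁+l₂]=[2,4], have l₃=4  ✓
Σlᵢ = 8 ⇒ even  ✓

none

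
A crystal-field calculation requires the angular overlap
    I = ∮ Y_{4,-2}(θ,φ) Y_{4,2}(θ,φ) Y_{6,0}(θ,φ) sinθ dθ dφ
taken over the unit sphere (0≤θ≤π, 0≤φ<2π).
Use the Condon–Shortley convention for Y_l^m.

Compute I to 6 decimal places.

Checks pass: Σm=0; 14 even; l₃=6∈[0,8].
(2·4+1)(2·4+1)(2·6+1) = 1053
Δ: 2! 6! 6! / 15! → 1/1261260
sum: t=0:+1/4608 t=1:−1/1296 t=2:+1/4608 = -7/20736
3j²(4 4 6; 0 0 0) = Δ·Π!·Σ² = 20/1287  (sign -1)
sum: t=0:+1/1036800 t=1:−1/14400 t=2:+1/4608 = 77/518400
3j²(4 4 6; -2 2 0) = Δ·Π!·Σ² = 11/585  (sign +1)
combine: 4πI² = 1053·20/1287·11/585 = 4/13
take √, sign -1: I = -0.15647804

-0.156478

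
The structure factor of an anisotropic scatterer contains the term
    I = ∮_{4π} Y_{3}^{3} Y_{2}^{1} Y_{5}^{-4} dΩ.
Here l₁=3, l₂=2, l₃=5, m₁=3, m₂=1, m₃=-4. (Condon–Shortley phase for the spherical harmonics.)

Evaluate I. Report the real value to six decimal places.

0.219610

m-sum 0 ✓  L=10 even ✓  1≤5≤5 ✓
Π(2lᵢ+1) = 7×5×11 = 385
triangle coeff Δ(3,2,5) = 1/2310
Σ_t [0,0]: t=0:+1/144 = 1/144
(3j)²=10/231 [(3 2 5; 0 0 0)], sign=-1
Σ_t [0,0]: t=0:+1/4320 = 1/4320
(3j)²=2/55 [(3 2 5; 3 1 -4)], sign=-1
⇒ 4πI² = 20/33
I = (+1)√(20/33/(4π)) = 0.21961050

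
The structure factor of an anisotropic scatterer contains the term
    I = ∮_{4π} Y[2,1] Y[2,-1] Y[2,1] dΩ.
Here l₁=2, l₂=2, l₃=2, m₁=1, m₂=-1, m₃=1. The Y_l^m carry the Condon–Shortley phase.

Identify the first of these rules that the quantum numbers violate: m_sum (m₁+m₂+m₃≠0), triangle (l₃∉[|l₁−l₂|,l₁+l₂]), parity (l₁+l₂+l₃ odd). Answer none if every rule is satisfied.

m_sum

azimuthal sum: 1 − 1 + 1 = 1  ✗
0 ≤ 2 ≤ 4 (triangle on l)
L = 2 + 2 + 2 = 6 (even)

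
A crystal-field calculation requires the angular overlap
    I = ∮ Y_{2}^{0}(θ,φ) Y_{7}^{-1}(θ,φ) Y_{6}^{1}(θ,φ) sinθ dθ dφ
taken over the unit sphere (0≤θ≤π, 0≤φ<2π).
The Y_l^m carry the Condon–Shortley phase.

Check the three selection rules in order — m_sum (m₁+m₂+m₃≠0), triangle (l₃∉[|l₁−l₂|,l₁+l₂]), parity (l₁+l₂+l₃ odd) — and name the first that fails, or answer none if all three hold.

parity

azimuthal sum: 0 − 1 + 1 = 0  ✓
5 ≤ 6 ≤ 9 (triangle on l)  ✓
L = 2 + 7 + 6 = 15 (odd)  ✗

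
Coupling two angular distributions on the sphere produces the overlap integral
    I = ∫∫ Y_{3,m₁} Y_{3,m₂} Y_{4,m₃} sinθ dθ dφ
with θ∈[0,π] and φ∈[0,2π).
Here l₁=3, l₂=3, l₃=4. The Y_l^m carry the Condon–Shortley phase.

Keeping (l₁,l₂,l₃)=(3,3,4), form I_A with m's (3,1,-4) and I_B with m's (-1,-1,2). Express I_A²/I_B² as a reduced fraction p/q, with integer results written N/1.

21/20

l's match ⇒ only the (l;m) 3-j factors differ between A and B.
A: triangle coeff Δ(3,3,4) = 1/34650; Σ_t [0,0]: t=0:+1/1152 = 1/1152; (3j)²=1/33 [(3 3 4; 3 1 -4)], sign=+1
B: triangle coeff Δ(3,3,4) = 1/34650; Σ_t [0,2]: t=0:+1/192 t=1:−1/36 t=2:+1/192 = -5/288; (3j)²=20/693 [(3 3 4; -1 -1 2)], sign=-1
I_A²/I_B² = (1/33)/(20/693) = 21/20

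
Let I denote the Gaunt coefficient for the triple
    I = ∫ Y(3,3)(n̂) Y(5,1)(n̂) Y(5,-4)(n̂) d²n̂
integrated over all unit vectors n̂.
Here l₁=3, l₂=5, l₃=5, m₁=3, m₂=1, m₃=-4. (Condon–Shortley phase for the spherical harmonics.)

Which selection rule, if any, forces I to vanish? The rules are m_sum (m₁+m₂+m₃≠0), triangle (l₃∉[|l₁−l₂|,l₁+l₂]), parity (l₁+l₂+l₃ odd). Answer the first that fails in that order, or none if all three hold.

azimuthal sum: 3 + 1 − 4 = 0  ✓
2 ≤ 5 ≤ 8 (triangle on l)  ✓
L = 3 + 5 + 5 = 13 (odd)  ✗

parity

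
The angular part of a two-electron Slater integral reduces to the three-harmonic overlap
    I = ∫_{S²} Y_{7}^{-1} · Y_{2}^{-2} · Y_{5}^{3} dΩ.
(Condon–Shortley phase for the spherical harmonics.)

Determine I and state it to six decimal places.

-0.043890

m-sum 0 ✓  L=14 even ✓  5≤5≤9 ✓
Π(2lᵢ+1) = 15×5×11 = 825
triangle coeff Δ(7,2,5) = 1/15015
Σ_t [2,2]: t=2:+1/57600 = 1/57600
(3j)²=21/715 [(7 2 5; 0 0 0)], sign=-1
Σ_t [0,0]: t=0:+1/1935360 = 1/1935360
(3j)²=1/1001 [(7 2 5; -1 -2 3)], sign=+1
⇒ 4πI² = 45/1859
I = (-1)√(45/1859/(4π)) = -0.04388960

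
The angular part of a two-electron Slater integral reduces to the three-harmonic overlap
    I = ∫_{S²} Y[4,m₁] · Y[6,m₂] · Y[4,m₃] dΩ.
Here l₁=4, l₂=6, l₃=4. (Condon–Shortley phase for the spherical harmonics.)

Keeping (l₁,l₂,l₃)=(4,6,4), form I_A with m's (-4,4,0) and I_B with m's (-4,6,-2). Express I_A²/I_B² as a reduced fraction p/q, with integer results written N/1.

Shared (l₁,l₂,l₃)=(4,6,4): N and (l;000)² cancel in I_A²/I_B².
A: Δ = 6!·2!·6!/15! = 1/1261260; Racah Σ t=6..6: t=6:+1/69120 = 1/69120; ⇒ 3j(4 6 4; -4 4 0)² = 4/143, sgn +1
B: Δ = 6!·2!·6!/15! = 1/1261260; Racah Σ t=6..6: t=6:+1/1036800 = 1/1036800; ⇒ 3j(4 6 4; -4 6 -2)² = 4/195, sgn +1
I_A²/I_B² = (4/143)/(4/195) = 15/11

15/11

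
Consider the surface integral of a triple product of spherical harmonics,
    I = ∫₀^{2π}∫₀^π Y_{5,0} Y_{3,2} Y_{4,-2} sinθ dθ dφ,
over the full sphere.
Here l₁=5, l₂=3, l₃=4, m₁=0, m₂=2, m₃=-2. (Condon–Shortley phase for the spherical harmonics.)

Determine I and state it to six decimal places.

-0.171327

Rules hold: Σm=0, L=12 even, 2≤4≤8.
N = 11·7·9 = 693
Δ = 4!·6!·2!/13! = 1/180180
Racah Σ t=1..3: t=1:−1/576 t=2:+1/144 t=3:−1/576 = 1/288
⇒ 3j(5 3 4; 0 0 0)² = 20/1001, sgn +1
Racah Σ t=3..4: t=3:−1/576 t=4:+1/2880 = -1/720
⇒ 3j(5 3 4; 0 2 -2)² = 80/3003, sgn -1
4πI² = N·(3j₀)²·(3jₘ)² = 4800/13013
I = -1·√(0.368862/4π) = -0.17132746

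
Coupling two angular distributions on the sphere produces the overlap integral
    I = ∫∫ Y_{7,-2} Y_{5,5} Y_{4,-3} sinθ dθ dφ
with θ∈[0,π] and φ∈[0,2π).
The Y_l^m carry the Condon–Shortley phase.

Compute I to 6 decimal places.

Checks pass: Σm=0; 16 even; l₃=4∈[2,12].
(2·7+1)(2·5+1)(2·4+1) = 1485
Δ: 8! 6! 2! / 17! → 1/6126120
sum: t=3:−1/69120 t=4:+1/20736 t=5:−1/69120 = 1/51840
3j²(7 5 4; 0 0 0) = Δ·Π!·Σ² = 280/21879  (sign +1)
sum: t=8:+1/9676800 = 1/9676800
3j²(7 5 4; -2 5 -3) = Δ·Π!·Σ² = 27/19448  (sign -1)
combine: 4πI² = 1485·280/21879·27/19448 = 14175/537251
take √, sign -1: I = -0.04582136

-0.045821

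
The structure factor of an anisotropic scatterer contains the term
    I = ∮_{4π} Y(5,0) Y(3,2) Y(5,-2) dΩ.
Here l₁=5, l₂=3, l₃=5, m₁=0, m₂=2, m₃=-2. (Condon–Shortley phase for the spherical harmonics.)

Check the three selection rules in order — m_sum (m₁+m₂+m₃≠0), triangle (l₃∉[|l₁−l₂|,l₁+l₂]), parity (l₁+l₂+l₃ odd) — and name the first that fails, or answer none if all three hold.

parity

m₁+m₂+m₃ = 0 + 2 − 2 = 0  ✓
triangle: |5−3|=2 ≤ l₃=5 ≤ 5+3=8  ✓
parity: l₁+l₂+l₃ = 13 is odd  ✗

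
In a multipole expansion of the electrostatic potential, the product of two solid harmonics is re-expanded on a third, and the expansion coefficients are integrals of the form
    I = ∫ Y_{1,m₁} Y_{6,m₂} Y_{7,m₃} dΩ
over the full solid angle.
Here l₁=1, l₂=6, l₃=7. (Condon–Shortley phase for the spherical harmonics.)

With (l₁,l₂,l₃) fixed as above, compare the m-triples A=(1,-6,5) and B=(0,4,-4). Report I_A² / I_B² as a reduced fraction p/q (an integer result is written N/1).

Shared (l₁,l₂,l₃)=(1,6,7): N and (l;000)² cancel in I_A²/I_B².
A: Δ = 0!·2!·12!/15! = 1/1365; Racah Σ t=0..0: t=0:+1/958003200 = 1/958003200; ⇒ 3j(1 6 7; 1 -6 5)² = 1/1365, sgn +1
B: Δ = 0!·2!·12!/15! = 1/1365; Racah Σ t=0..0: t=0:+1/7257600 = 1/7257600; ⇒ 3j(1 6 7; 0 4 -4)² = 11/455, sgn -1
I_A²/I_B² = (1/1365)/(11/455) = 1/33

1/33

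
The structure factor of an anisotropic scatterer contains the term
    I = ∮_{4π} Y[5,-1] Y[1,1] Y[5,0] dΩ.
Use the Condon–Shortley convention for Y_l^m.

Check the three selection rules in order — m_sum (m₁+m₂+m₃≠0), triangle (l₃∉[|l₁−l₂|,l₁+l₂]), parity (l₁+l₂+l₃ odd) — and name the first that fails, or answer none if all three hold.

m₁+m₂+m₃ = -1 + 1 + 0 = 0  ✓
triangle: |5−1|=4 ≤ l₃=5 ≤ 5+1=6  ✓
parity: l₁+l₂+l₃ = 11 is odd  ✗

parity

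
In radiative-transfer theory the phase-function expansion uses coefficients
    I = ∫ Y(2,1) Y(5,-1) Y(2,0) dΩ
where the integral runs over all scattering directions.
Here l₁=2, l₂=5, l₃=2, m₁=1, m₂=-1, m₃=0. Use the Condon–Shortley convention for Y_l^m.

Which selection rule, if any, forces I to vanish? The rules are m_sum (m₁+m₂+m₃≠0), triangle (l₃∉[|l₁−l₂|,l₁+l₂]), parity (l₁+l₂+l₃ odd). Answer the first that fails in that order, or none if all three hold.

triangle

Σmᵢ = 0  ✓
l₃∈[|l₁−l₂|,l₁+l₂]=[3,7], have l₃=2  ✗
Σlᵢ = 9 ⇒ odd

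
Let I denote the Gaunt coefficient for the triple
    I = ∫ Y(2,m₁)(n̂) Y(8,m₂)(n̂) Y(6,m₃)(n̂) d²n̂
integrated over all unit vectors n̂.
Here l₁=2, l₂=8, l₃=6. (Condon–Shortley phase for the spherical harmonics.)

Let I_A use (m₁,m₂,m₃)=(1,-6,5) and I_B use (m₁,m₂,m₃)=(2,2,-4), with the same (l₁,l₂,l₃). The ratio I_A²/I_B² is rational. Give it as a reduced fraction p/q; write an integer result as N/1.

728/15

l's match ⇒ only the (l;m) 3-j factors differ between A and B.
A: triangle coeff Δ(2,8,6) = 1/30940; Σ_t [1,1]: t=1:−1/239500800 = -1/239500800; (3j)²=2/85 [(2 8 6; 1 -6 5)], sign=+1
B: triangle coeff Δ(2,8,6) = 1/30940; Σ_t [0,0]: t=0:+1/174182400 = 1/174182400; (3j)²=3/6188 [(2 8 6; 2 2 -4)], sign=+1
I_A²/I_B² = (2/85)/(3/6188) = 728/15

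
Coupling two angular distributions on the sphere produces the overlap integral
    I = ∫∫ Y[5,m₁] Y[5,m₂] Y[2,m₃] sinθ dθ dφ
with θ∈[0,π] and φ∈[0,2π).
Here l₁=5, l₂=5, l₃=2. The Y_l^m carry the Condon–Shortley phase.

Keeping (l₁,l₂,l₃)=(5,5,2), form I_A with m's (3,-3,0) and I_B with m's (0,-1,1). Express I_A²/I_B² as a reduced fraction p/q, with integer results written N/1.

Same 5,5,2: normalisation and zero-m 3j drop out of the ratio.
A: Δ: 8! 2! 2! / 13! → 1/38610; sum: t=0:+1/161280 t=1:−1/5040 t=2:+1/5760 = -1/53760; 3j²(5 5 2; 3 -3 0) = Δ·Π!·Σ² = 1/4290  (sign -1)
B: Δ: 8! 2! 2! / 13! → 1/38610; sum: t=3:−1/1440 t=4:+1/1152 = 1/5760; 3j²(5 5 2; 0 -1 1) = Δ·Π!·Σ² = 1/858  (sign -1)
I_A²/I_B² = (1/4290)/(1/858) = 1/5

1/5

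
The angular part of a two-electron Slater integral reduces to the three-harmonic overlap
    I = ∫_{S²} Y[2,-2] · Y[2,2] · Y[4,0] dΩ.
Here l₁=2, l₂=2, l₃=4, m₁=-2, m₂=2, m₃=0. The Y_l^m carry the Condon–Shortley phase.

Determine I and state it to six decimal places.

0.040299

Checks pass: Σm=0; 8 even; l₃=4∈[0,4].
(2·2+1)(2·2+1)(2·4+1) = 225
Δ: 0! 4! 4! / 9! → 1/630
sum: t=0:+1/16 = 1/16
3j²(2 2 4; 0 0 0) = Δ·Π!·Σ² = 2/35  (sign +1)
sum: t=0:+1/576 = 1/576
3j²(2 2 4; -2 2 0) = Δ·Π!·Σ² = 1/630  (sign +1)
combine: 4πI² = 225·2/35·1/630 = 1/49
take √, sign +1: I = 0.04029926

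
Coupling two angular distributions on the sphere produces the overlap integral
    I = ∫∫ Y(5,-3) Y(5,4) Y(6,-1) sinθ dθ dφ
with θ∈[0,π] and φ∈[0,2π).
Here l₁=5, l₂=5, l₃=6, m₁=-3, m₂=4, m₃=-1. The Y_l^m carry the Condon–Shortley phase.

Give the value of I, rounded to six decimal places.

-0.154663

Checks pass: Σm=0; 16 even; l₃=6∈[0,10].
(2·5+1)(2·5+1)(2·6+1) = 1573
Δ: 4! 6! 6! / 17! → 1/28588560
sum: t=0:+1/345600 t=1:−1/13824 t=2:+1/5184 t=3:−1/13824 t=4:+1/345600 = 7/129600
3j²(5 5 6; 0 0 0) = Δ·Π!·Σ² = 80/7293  (sign +1)
sum: t=3:−1/518400 t=4:+1/138240 = 11/2073600
3j²(5 5 6; -3 4 -1) = Δ·Π!·Σ² = 77/4420  (sign -1)
combine: 4πI² = 1573·80/7293·77/4420 = 3388/11271
take √, sign -1: I = -0.15466268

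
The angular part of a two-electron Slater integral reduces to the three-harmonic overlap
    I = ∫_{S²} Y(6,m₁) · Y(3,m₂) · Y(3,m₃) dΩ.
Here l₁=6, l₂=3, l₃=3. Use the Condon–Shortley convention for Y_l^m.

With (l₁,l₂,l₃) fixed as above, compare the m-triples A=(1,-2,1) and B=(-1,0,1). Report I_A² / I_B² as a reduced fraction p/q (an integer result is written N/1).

l's match ⇒ only the (l;m) 3-j factors differ between A and B.
A: triangle coeff Δ(6,3,3) = 1/12012; Σ_t [1,1]: t=1:−1/5760 = -1/5760; (3j)²=5/572 [(6 3 3; 1 -2 1)], sign=-1
B: triangle coeff Δ(6,3,3) = 1/12012; Σ_t [3,3]: t=3:−1/1728 = -1/1728; (3j)²=25/858 [(6 3 3; -1 0 1)], sign=-1
I_A²/I_B² = (5/572)/(25/858) = 3/10

3/10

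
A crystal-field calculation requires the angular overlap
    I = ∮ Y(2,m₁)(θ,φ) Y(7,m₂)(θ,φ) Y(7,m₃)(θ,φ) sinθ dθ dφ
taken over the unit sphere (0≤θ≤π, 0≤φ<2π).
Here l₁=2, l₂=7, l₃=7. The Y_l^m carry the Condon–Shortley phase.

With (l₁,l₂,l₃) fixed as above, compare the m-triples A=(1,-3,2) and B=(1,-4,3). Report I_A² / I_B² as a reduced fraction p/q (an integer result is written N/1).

625/1078

Shared (l₁,l₂,l₃)=(2,7,7): N and (l;000)² cancel in I_A²/I_B².
A: Δ = 2!·2!·12!/17! = 1/185640; Racah Σ t=0..1: t=0:+1/1935360 t=1:−1/4354560 = 1/3483648; ⇒ 3j(2 7 7; 1 -3 2)² = 125/12376, sgn -1
B: Δ = 2!·2!·12!/17! = 1/185640; Racah Σ t=0..1: t=0:+1/4354560 t=1:−1/14515200 = 1/6220800; ⇒ 3j(2 7 7; 1 -4 3)² = 77/4420, sgn +1
I_A²/I_B² = (125/12376)/(77/4420) = 625/1078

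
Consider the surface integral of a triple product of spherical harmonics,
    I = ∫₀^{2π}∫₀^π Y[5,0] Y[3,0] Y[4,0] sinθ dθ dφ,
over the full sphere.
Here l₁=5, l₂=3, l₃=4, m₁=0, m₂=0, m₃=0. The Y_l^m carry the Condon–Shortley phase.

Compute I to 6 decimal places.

Checks pass: Σm=0; 12 even; l₃=4∈[2,8].
(2·5+1)(2·3+1)(2·4+1) = 693
Δ: 4! 6! 2! / 13! → 1/180180
sum: t=1:−1/576 t=2:+1/144 t=3:−1/576 = 1/288
3j²(5 3 4; 0 0 0) = Δ·Π!·Σ² = 20/1001  (sign +1)
(m-triple is (0,0,0) — same symbol as above.)
combine: 4πI² = 693·20/1001·20/1001 = 3600/13013
take √, sign +1: I = 0.14837393

0.148374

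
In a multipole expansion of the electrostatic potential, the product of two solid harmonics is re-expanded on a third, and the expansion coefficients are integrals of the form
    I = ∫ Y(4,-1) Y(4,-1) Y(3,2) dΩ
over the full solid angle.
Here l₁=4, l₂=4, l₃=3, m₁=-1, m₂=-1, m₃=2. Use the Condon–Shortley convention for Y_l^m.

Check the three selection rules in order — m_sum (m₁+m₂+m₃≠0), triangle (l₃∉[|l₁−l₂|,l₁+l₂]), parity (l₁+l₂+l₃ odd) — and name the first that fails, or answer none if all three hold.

parity

azimuthal sum: -1 − 1 + 2 = 0  ✓
0 ≤ 3 ≤ 8 (triangle on l)  ✓
L = 4 + 4 + 3 = 11 (odd)  ✗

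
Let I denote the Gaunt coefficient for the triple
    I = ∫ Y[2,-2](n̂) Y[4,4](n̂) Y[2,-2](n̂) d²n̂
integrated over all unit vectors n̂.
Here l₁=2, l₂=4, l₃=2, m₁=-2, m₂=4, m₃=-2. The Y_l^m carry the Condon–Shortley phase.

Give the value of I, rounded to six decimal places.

Checks pass: Σm=0; 8 even; l₃=2∈[2,6].
(2·2+1)(2·4+1)(2·2+1) = 225
Δ: 4! 0! 4! / 9! → 1/630
sum: t=2:+1/16 = 1/16
3j²(2 4 2; 0 0 0) = Δ·Π!·Σ² = 2/35  (sign +1)
sum: t=4:+1/576 = 1/576
3j²(2 4 2; -2 4 -2) = Δ·Π!·Σ² = 1/9  (sign +1)
combine: 4πI² = 225·2/35·1/9 = 10/7
take √, sign +1: I = 0.33716777

0.337168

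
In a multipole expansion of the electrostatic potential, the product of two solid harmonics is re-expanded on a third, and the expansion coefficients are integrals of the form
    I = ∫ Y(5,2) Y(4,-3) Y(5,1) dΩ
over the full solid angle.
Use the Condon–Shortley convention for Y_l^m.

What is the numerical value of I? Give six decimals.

-0.048522

Rules hold: Σm=0, L=14 even, 1≤5≤9.
N = 11·9·11 = 1089
Δ = 4!·6!·4!/15! = 1/3153150
Racah Σ t=0..4: t=0:+1/69120 t=1:−1/1728 t=2:+1/576 t=3:−1/1728 t=4:+1/69120 = 7/11520
⇒ 3j(5 4 5; 0 0 0)² = 2/143, sgn -1
Racah Σ t=0..1: t=0:+1/5184 t=1:−1/6912 = 1/20736
⇒ 3j(5 4 5; 2 -3 1)² = 5/2574, sgn +1
4πI² = N·(3j₀)²·(3jₘ)² = 5/169
I = -1·√(0.0295858/4π) = -0.04852178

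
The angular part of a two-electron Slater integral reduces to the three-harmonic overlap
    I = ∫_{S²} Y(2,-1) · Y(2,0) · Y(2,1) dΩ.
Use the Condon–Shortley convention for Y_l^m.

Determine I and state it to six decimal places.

m-sum 0 ✓  L=6 even ✓  0≤2≤4 ✓
Π(2lᵢ+1) = 5×5×5 = 125
triangle coeff Δ(2,2,2) = 1/630
Σ_t [0,2]: t=0:+1/8 t=1:−1/1 t=2:+1/8 = -3/4
(3j)²=2/35 [(2 2 2; 0 0 0)], sign=-1
Σ_t [1,2]: t=1:−1/2 t=2:+1/4 = -1/4
(3j)²=1/70 [(2 2 2; -1 0 1)], sign=+1
⇒ 4πI² = 5/49
I = (-1)√(5/49/(4π)) = -0.09011188

-0.090112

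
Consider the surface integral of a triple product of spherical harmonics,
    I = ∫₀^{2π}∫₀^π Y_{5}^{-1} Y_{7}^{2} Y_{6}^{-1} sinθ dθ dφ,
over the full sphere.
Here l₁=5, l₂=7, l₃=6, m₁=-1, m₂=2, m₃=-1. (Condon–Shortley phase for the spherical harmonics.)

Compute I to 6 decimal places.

Checks pass: Σm=0; 18 even; l₃=6∈[2,12].
(2·5+1)(2·7+1)(2·6+1) = 2145
Δ: 6! 4! 8! / 19! → 1/174594420
sum: t=1:−1/4147200 t=2:+1/207360 t=3:−1/82944 t=4:+1/207360 t=5:−1/4147200 = -1/345600
3j²(5 7 6; 0 0 0) = Δ·Π!·Σ² = 420/46189  (sign -1)
sum: t=2:+1/5806080 t=3:−1/311040 t=4:+1/138240 t=5:−1/414720 t=6:+1/12441600 = 1/537600
3j²(5 7 6; -1 2 -1) = Δ·Π!·Σ² = 2916/323323  (sign -1)
combine: 4πI² = 2145·420/46189·2916/323323 = 2624400/14919047
take √, sign +1: I = 0.11831493

0.118315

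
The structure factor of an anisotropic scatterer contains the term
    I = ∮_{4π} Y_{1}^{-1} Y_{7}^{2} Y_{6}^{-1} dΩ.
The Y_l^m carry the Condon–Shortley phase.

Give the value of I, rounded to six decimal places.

Checks pass: Σm=0; 14 even; l₃=6∈[6,8].
(2·1+1)(2·7+1)(2·6+1) = 585
Δ: 2! 0! 12! / 15! → 1/1365
sum: t=1:−1/518400 = -1/518400
3j²(1 7 6; 0 0 0) = Δ·Π!·Σ² = 7/195  (sign -1)
sum: t=2:+1/1209600 = 1/1209600
3j²(1 7 6; -1 2 -1) = Δ·Π!·Σ² = 12/455  (sign -1)
combine: 4πI² = 585·7/195·12/455 = 36/65
take √, sign +1: I = 0.20993732

0.209937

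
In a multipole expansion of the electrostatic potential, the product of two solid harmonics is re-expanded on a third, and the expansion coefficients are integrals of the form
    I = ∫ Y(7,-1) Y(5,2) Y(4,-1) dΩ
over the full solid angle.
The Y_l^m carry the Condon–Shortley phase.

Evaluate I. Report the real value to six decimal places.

0.070568

Rules hold: Σm=0, L=16 even, 2≤4≤12.
N = 15·11·9 = 1485
Δ = 8!·6!·2!/17! = 1/6126120
Racah Σ t=3..5: t=3:−1/69120 t=4:+1/20736 t=5:−1/69120 = 1/51840
⇒ 3j(7 5 4; 0 0 0)² = 280/21879, sgn +1
Racah Σ t=5..7: t=5:−1/51840 t=6:+1/69120 t=7:−1/1209600 = -41/7257600
⇒ 3j(7 5 4; -1 2 -1)² = 1681/510510, sgn +1
4πI² = N·(3j₀)²·(3jₘ)² = 33620/537251
I = +1·√(0.0625778/4π) = 0.07056759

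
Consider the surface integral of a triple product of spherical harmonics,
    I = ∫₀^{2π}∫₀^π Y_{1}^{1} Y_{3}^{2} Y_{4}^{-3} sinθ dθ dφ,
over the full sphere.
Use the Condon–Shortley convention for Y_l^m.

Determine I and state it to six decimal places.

-0.282095

Rules hold: Σm=0, L=8 even, 2≤4≤4.
N = 3·7·9 = 189
Δ = 0!·2!·6!/9! = 1/252
Racah Σ t=0..0: t=0:+1/36 = 1/36
⇒ 3j(1 3 4; 0 0 0)² = 4/63, sgn +1
Racah Σ t=0..0: t=0:+1/240 = 1/240
⇒ 3j(1 3 4; 1 2 -3)² = 1/12, sgn -1
4πI² = N·(3j₀)²·(3jₘ)² = 1/1
I = -1·√(1/4π) = -0.28209479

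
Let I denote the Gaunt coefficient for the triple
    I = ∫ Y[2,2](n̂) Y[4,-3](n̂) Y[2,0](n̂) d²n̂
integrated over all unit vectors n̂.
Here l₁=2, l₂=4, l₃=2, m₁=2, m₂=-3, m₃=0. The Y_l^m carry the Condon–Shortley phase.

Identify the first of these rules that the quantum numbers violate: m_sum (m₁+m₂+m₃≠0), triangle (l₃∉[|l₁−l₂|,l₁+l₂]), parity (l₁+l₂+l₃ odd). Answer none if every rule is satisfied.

Σmᵢ = -1  ✗
l₃∈[|l₁−l₂|,l₁+l₂]=[2,6], have l₃=2
Σlᵢ = 8 ⇒ even

m_sum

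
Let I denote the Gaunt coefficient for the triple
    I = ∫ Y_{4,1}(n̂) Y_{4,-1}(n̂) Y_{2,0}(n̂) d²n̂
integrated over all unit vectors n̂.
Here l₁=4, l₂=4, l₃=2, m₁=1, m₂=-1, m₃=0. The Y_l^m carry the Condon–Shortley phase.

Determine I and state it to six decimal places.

Checks pass: Σm=0; 10 even; l₃=2∈[0,8].
(2·4+1)(2·4+1)(2·2+1) = 405
Δ: 6! 2! 2! / 11! → 1/13860
sum: t=2:+1/192 t=3:−1/36 t=4:+1/192 = -5/288
3j²(4 4 2; 0 0 0) = Δ·Π!·Σ² = 20/693  (sign -1)
sum: t=1:−1/480 t=2:+1/48 t=3:−1/144 = 17/1440
3j²(4 4 2; 1 -1 0) = Δ·Π!·Σ² = 289/13860  (sign +1)
combine: 4πI² = 405·20/693·289/13860 = 1445/5929
take √, sign -1: I = -0.13926381

-0.139264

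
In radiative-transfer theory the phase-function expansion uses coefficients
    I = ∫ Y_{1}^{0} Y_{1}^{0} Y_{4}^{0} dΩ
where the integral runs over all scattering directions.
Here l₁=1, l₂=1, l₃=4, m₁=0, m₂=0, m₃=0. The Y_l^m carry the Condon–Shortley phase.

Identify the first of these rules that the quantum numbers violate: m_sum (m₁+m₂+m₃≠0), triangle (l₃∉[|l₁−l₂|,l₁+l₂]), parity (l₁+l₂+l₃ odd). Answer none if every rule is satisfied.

triangle

m₁+m₂+m₃ = 0 + 0 + 0 = 0  ✓
triangle: |1−1|=0 ≤ l₃=4 ≤ 1+1=2  ✗
parity: l₁+l₂+l₃ = 6 is even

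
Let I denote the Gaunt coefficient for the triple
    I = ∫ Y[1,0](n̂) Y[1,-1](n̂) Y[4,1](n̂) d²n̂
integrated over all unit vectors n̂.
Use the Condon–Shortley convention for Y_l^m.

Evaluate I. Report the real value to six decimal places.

l₃=4 ∉ [0,2] — triangle fails ⇒ I = 0

0.000000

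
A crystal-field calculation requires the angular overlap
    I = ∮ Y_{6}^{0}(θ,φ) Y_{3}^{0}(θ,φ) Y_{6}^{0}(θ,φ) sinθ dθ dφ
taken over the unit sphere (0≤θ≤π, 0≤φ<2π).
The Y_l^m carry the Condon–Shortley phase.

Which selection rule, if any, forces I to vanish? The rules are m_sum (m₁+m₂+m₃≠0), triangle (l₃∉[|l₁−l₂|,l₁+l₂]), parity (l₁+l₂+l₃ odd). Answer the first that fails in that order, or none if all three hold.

Σmᵢ = 0  ✓
l₃∈[|l₁−l₂|,l₁+l₂]=[3,9], have l₃=6  ✓
Σlᵢ = 15 ⇒ odd  ✗

parity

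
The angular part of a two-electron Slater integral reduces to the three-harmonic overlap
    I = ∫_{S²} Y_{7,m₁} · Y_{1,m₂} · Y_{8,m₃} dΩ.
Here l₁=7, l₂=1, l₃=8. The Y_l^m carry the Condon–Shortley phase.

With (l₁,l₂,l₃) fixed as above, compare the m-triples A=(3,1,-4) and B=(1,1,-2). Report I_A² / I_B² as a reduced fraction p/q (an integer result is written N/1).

Shared (l₁,l₂,l₃)=(7,1,8): N and (l;000)² cancel in I_A²/I_B².
A: Δ = 0!·14!·2!/17! = 1/2040; Racah Σ t=0..0: t=0:+1/174182400 = 1/174182400; ⇒ 3j(7 1 8; 3 1 -4)² = 11/340, sgn +1
B: Δ = 0!·14!·2!/17! = 1/2040; Racah Σ t=0..0: t=0:+1/58060800 = 1/58060800; ⇒ 3j(7 1 8; 1 1 -2)² = 3/136, sgn +1
I_A²/I_B² = (11/340)/(3/136) = 22/15

22/15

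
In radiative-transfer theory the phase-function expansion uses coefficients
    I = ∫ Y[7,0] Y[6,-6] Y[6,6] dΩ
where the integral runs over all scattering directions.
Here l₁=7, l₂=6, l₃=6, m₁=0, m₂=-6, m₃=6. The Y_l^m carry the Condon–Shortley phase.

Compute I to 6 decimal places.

0.000000

l₁+l₂+l₃=19 is odd: 3j(l;000)=0 ⇒ I=0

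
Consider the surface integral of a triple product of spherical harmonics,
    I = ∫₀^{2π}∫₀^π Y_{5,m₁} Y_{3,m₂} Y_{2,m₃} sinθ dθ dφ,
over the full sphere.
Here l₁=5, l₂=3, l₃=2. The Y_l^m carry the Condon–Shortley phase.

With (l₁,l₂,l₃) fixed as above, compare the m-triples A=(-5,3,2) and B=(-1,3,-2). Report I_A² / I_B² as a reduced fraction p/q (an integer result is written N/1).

Shared (l₁,l₂,l₃)=(5,3,2): N and (l;000)² cancel in I_A²/I_B².
A: Δ = 6!·4!·0!/11! = 1/2310; Racah Σ t=6..6: t=6:+1/17280 = 1/17280; ⇒ 3j(5 3 2; -5 3 2)² = 1/11, sgn +1
B: Δ = 6!·4!·0!/11! = 1/2310; Racah Σ t=6..6: t=6:+1/17280 = 1/17280; ⇒ 3j(5 3 2; -1 3 -2)² = 1/2310, sgn +1
I_A²/I_B² = (1/11)/(1/2310) = 210/1

210/1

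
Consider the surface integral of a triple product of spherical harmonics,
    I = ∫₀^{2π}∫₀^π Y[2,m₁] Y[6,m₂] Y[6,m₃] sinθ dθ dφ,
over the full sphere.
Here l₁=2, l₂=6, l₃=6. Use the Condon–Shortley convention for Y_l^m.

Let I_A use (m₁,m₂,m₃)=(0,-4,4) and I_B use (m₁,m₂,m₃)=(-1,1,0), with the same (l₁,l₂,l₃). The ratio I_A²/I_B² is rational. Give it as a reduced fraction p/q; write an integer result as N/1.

4/7

Shared (l₁,l₂,l₃)=(2,6,6): N and (l;000)² cancel in I_A²/I_B².
A: Δ = 2!·2!·10!/15! = 1/90090; Racah Σ t=0..2: t=0:+1/322560 t=1:−1/362880 t=2:+1/14515200 = 1/2419200; ⇒ 3j(2 6 6; 0 -4 4)² = 2/5005, sgn +1
B: Δ = 2!·2!·10!/15! = 1/90090; Racah Σ t=1..2: t=1:−1/34560 t=2:+1/28800 = 1/172800; ⇒ 3j(2 6 6; -1 1 0)² = 1/1430, sgn +1
I_A²/I_B² = (2/5005)/(1/1430) = 4/7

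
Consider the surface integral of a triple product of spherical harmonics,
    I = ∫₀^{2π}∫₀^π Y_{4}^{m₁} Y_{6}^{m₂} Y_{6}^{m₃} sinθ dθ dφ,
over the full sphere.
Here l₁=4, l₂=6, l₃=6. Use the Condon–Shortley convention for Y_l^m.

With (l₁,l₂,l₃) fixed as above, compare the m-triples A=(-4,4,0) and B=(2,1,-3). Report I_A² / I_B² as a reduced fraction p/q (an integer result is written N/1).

245/16

Same 4,6,6: normalisation and zero-m 3j drop out of the ratio.
A: Δ: 4! 4! 8! / 17! → 1/15315300; sum: t=4:+1/829440 = 1/829440; 3j²(4 6 6; -4 4 0) = Δ·Π!·Σ² = 35/2431  (sign +1)
B: Δ: 4! 4! 8! / 17! → 1/15315300; sum: t=0:+1/483840 t=1:−1/51840 t=2:+1/69120 = -1/362880; 3j²(4 6 6; 2 1 -3) = Δ·Π!·Σ² = 16/17017  (sign +1)
I_A²/I_B² = (35/2431)/(16/17017) = 245/16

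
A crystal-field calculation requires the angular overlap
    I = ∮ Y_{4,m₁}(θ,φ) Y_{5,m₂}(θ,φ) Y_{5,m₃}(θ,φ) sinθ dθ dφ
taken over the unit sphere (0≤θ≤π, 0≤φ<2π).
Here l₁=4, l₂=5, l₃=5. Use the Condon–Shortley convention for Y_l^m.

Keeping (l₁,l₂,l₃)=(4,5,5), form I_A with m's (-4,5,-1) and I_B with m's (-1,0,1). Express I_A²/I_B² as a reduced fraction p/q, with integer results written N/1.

Shared (l₁,l₂,l₃)=(4,5,5): N and (l;000)² cancel in I_A²/I_B².
A: Δ = 4!·4!·6!/15! = 1/3153150; Racah Σ t=4..4: t=4:+1/414720 = 1/414720; ⇒ 3j(4 5 5; -4 5 -1)² = 2/429, sgn +1
B: Δ = 4!·4!·6!/15! = 1/3153150; Racah Σ t=1..4: t=1:−1/6912 t=2:+1/864 t=3:−1/1152 t=4:+1/17280 = 7/34560; ⇒ 3j(4 5 5; -1 0 1)² = 1/429, sgn +1
I_A²/I_B² = (2/429)/(1/429) = 2/1

2/1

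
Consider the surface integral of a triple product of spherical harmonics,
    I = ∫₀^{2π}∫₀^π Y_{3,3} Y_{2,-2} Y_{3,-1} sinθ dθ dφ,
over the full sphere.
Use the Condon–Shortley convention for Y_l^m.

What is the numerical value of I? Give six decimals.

m-sum 0 ✓  L=8 even ✓  1≤3≤5 ✓
Π(2lᵢ+1) = 7×5×7 = 245
triangle coeff Δ(3,2,3) = 1/3780
Σ_t [0,2]: t=0:+1/24 t=1:−1/4 t=2:+1/24 = -1/6
(3j)²=4/105 [(3 2 3; 0 0 0)], sign=+1
Σ_t [0,0]: t=0:+1/96 = 1/96
(3j)²=1/42 [(3 2 3; 3 -2 -1)], sign=+1
⇒ 4πI² = 2/9
I = (+1)√(2/9/(4π)) = 0.13298076

0.132981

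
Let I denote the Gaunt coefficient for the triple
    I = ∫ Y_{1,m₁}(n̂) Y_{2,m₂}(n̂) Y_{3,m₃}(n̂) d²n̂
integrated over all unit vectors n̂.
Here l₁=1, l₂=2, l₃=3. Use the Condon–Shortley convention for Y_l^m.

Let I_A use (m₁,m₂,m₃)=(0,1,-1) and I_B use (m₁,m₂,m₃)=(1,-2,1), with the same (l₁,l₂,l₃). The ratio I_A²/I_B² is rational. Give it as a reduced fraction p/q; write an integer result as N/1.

Same 1,2,3: normalisation and zero-m 3j drop out of the ratio.
A: Δ: 0! 2! 4! / 7! → 1/105; sum: t=0:+1/6 = 1/6; 3j²(1 2 3; 0 1 -1) = Δ·Π!·Σ² = 8/105  (sign +1)
B: Δ: 0! 2! 4! / 7! → 1/105; sum: t=0:+1/48 = 1/48; 3j²(1 2 3; 1 -2 1) = Δ·Π!·Σ² = 1/105  (sign +1)
I_A²/I_B² = (8/105)/(1/105) = 8/1

8/1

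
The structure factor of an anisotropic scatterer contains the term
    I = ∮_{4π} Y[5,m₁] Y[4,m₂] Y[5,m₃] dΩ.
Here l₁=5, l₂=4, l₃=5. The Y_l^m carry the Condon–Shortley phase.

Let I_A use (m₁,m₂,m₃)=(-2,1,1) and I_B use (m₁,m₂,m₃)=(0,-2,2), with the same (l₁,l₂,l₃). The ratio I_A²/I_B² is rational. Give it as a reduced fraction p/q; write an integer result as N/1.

5/3

Shared (l₁,l₂,l₃)=(5,4,5): N and (l;000)² cancel in I_A²/I_B².
A: Δ = 4!·6!·4!/15! = 1/3153150; Racah Σ t=1..4: t=1:−1/103680 t=2:+1/2880 t=3:−1/1152 t=4:+1/5184 = -7/20736; ⇒ 3j(5 4 5; -2 1 1)² = 35/2574, sgn -1
B: Δ = 4!·6!·4!/15! = 1/3153150; Racah Σ t=0..2: t=0:+1/11520 t=1:−1/1728 t=2:+1/3456 = -7/34560; ⇒ 3j(5 4 5; 0 -2 2)² = 7/858, sgn +1
I_A²/I_B² = (35/2574)/(7/858) = 5/3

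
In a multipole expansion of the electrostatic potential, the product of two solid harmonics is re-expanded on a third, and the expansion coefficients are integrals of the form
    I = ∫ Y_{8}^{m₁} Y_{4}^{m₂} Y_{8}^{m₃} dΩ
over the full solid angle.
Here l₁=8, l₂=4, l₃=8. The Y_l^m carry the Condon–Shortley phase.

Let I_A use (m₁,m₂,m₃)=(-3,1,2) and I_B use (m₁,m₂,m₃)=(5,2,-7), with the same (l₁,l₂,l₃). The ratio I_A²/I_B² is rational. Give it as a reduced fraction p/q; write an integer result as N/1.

Shared (l₁,l₂,l₃)=(8,4,8): N and (l;000)² cancel in I_A²/I_B².
A: Δ = 4!·12!·4!/21! = 1/185175900; Racah Σ t=1..4: t=1:−1/1045094400 t=2:+1/52254720 t=3:−1/23224320 t=4:+1/87091200 = -1/74649600; ⇒ 3j(8 4 8; -3 1 2)² = 110/12597, sgn -1
B: Δ = 4!·12!·4!/21! = 1/185175900; Racah Σ t=2..3: t=2:+1/3832012800 t=3:−1/17244057600 = 1/4926873600; ⇒ 3j(8 4 8; 5 2 -7)² = 91/5814, sgn -1
I_A²/I_B² = (110/12597)/(91/5814) = 660/1183

660/1183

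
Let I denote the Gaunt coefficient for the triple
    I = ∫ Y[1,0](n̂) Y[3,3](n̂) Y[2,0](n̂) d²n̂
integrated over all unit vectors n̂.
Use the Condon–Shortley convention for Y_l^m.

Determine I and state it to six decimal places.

0.000000

m-sum = 0 + 3 + 0 = 3 ≠ 0 ⇒ I = 0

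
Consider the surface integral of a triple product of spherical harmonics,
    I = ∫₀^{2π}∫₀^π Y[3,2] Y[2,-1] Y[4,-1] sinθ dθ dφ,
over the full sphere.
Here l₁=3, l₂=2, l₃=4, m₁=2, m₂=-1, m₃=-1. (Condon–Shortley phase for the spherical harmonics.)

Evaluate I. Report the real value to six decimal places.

Σlᵢ=9 odd — θ-integrand is odd under cosθ→−cosθ; I=0

0.000000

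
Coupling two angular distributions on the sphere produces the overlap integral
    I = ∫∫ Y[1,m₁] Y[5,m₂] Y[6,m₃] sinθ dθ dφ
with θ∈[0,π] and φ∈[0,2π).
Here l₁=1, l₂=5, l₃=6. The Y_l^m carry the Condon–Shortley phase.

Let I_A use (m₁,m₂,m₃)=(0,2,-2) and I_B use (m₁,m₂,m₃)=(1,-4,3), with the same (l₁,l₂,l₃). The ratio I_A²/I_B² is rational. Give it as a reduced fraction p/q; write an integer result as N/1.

l's match ⇒ only the (l;m) 3-j factors differ between A and B.
A: triangle coeff Δ(1,5,6) = 1/858; Σ_t [0,0]: t=0:+1/30240 = 1/30240; (3j)²=16/429 [(1 5 6; 0 2 -2)], sign=+1
B: triangle coeff Δ(1,5,6) = 1/858; Σ_t [0,0]: t=0:+1/725760 = 1/725760; (3j)²=1/286 [(1 5 6; 1 -4 3)], sign=-1
I_A²/I_B² = (16/429)/(1/286) = 32/3

32/3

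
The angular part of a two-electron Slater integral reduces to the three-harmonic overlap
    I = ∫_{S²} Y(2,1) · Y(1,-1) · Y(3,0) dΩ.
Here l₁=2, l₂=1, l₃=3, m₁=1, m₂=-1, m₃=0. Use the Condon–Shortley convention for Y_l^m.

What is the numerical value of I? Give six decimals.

m-sum 0 ✓  L=6 even ✓  1≤3≤3 ✓
Π(2lᵢ+1) = 5×3×7 = 105
triangle coeff Δ(2,1,3) = 1/105
Σ_t [0,0]: t=0:+1/4 = 1/4
(3j)²=3/35 [(2 1 3; 0 0 0)], sign=-1
Σ_t [0,0]: t=0:+1/12 = 1/12
(3j)²=1/35 [(2 1 3; 1 -1 0)], sign=-1
⇒ 4πI² = 9/35
I = (+1)√(9/35/(4π)) = 0.14304817

0.143048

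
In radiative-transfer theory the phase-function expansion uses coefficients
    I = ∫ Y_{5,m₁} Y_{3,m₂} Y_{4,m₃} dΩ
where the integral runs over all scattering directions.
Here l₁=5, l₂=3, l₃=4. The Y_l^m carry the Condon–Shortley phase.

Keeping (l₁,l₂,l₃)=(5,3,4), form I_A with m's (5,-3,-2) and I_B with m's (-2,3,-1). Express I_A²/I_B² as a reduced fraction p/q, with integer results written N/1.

3/5

Same 5,3,4: normalisation and zero-m 3j drop out of the ratio.
A: Δ: 4! 6! 2! / 13! → 1/180180; sum: t=0:+1/34560 = 1/34560; 3j²(5 3 4; 5 -3 -2) = Δ·Π!·Σ² = 5/286  (sign +1)
B: Δ: 4! 6! 2! / 13! → 1/180180; sum: t=4:+1/1728 = 1/1728; 3j²(5 3 4; -2 3 -1) = Δ·Π!·Σ² = 25/858  (sign -1)
I_A²/I_B² = (5/286)/(25/858) = 3/5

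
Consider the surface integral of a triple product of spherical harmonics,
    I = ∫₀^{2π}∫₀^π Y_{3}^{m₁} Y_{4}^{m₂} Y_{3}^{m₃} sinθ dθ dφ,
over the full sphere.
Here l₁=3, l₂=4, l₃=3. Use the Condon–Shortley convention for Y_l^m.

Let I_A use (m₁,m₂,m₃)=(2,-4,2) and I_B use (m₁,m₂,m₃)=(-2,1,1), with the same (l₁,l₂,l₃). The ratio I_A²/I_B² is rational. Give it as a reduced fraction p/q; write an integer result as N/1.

l's match ⇒ only the (l;m) 3-j factors differ between A and B.
A: triangle coeff Δ(3,4,3) = 1/34650; Σ_t [0,0]: t=0:+1/576 = 1/576; (3j)²=5/99 [(3 4 3; 2 -4 2)], sign=-1
B: triangle coeff Δ(3,4,3) = 1/34650; Σ_t [3,4]: t=3:−1/48 t=4:+1/144 = -1/72; (3j)²=16/693 [(3 4 3; -2 1 1)], sign=-1
I_A²/I_B² = (5/99)/(16/693) = 35/16

35/16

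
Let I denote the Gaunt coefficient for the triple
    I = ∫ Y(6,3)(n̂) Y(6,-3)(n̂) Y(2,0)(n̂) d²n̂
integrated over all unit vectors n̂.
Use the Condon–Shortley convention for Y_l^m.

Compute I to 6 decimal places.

-0.057344

Rules hold: Σm=0, L=14 even, 0≤2≤12.
N = 13·13·5 = 845
Δ = 10!·2!·2!/15! = 1/90090
Racah Σ t=4..6: t=4:+1/69120 t=5:−1/14400 t=6:+1/69120 = -7/172800
⇒ 3j(6 6 2; 0 0 0)² = 14/715, sgn -1
Racah Σ t=1..3: t=1:−1/1451520 t=2:+1/80640 t=3:−1/120960 = 1/290304
⇒ 3j(6 6 2; 3 -3 0)² = 5/2002, sgn +1
4πI² = N·(3j₀)²·(3jₘ)² = 5/121
I = -1·√(0.0413223/4π) = -0.05734392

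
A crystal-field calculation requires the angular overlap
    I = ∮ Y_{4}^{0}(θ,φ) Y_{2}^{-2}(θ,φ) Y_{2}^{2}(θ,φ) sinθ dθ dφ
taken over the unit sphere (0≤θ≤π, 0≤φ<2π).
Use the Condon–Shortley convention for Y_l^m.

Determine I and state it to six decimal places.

Checks pass: Σm=0; 8 even; l₃=2∈[2,6].
(2·4+1)(2·2+1)(2·2+1) = 225
Δ: 4! 4! 0! / 9! → 1/630
sum: t=2:+1/16 = 1/16
3j²(4 2 2; 0 0 0) = Δ·Π!·Σ² = 2/35  (sign +1)
sum: t=0:+1/576 = 1/576
3j²(4 2 2; 0 -2 2) = Δ·Π!·Σ² = 1/630  (sign +1)
combine: 4πI² = 225·2/35·1/630 = 1/49
take √, sign +1: I = 0.04029926

0.040299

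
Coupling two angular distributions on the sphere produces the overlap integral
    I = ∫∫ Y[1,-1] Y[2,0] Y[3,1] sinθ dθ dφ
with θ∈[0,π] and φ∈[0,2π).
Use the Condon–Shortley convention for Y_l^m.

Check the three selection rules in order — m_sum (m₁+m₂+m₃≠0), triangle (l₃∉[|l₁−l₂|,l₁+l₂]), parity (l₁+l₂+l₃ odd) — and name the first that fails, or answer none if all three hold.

none

azimuthal sum: -1 + 0 + 1 = 0  ✓
1 ≤ 3 ≤ 3 (triangle on l)  ✓
L = 1 + 2 + 3 = 6 (even)  ✓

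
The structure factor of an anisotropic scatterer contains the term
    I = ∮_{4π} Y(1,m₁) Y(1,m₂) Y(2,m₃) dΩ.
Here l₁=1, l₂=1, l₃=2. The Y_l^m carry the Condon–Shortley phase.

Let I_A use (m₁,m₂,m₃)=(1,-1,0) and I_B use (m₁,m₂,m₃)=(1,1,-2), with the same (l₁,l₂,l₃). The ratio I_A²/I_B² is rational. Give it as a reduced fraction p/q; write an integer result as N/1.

Shared (l₁,l₂,l₃)=(1,1,2): N and (l;000)² cancel in I_A²/I_B².
A: Δ = 0!·2!·2!/5! = 1/30; Racah Σ t=0..0: t=0:+1/4 = 1/4; ⇒ 3j(1 1 2; 1 -1 0)² = 1/30, sgn +1
B: Δ = 0!·2!·2!/5! = 1/30; Racah Σ t=0..0: t=0:+1/4 = 1/4; ⇒ 3j(1 1 2; 1 1 -2)² = 1/5, sgn +1
I_A²/I_B² = (1/30)/(1/5) = 1/6

1/6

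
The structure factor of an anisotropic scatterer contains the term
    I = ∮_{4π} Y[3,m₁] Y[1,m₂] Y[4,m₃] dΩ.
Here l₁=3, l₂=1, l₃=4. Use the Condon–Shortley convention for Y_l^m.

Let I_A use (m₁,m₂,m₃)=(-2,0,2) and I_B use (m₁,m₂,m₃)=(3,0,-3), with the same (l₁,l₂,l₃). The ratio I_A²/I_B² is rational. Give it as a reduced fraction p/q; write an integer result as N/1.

12/7

Same 3,1,4: normalisation and zero-m 3j drop out of the ratio.
A: Δ: 0! 6! 2! / 9! → 1/252; sum: t=0:+1/120 = 1/120; 3j²(3 1 4; -2 0 2) = Δ·Π!·Σ² = 1/21  (sign +1)
B: Δ: 0! 6! 2! / 9! → 1/252; sum: t=0:+1/720 = 1/720; 3j²(3 1 4; 3 0 -3) = Δ·Π!·Σ² = 1/36  (sign -1)
I_A²/I_B² = (1/21)/(1/36) = 12/7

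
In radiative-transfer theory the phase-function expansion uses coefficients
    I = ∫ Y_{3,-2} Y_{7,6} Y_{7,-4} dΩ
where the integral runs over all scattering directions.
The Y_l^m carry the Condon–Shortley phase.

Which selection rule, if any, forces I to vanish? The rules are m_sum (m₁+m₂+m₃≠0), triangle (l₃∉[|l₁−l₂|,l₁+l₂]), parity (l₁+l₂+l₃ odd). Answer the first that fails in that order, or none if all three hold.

m₁+m₂+m₃ = -2 + 6 − 4 = 0  ✓
triangle: |3−7|=4 ≤ l₃=7 ≤ 3+7=10  ✓
parity: l₁+l₂+l₃ = 17 is odd  ✗

parity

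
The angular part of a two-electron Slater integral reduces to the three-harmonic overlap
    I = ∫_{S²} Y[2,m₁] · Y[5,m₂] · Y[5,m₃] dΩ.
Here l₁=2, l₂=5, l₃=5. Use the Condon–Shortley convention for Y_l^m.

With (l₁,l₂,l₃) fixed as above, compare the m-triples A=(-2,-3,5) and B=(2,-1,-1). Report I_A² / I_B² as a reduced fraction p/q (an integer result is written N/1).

l's match ⇒ only the (l;m) 3-j factors differ between A and B.
A: triangle coeff Δ(2,5,5) = 1/38610; Σ_t [2,2]: t=2:+1/161280 = 1/161280; (3j)²=1/143 [(2 5 5; -2 -3 5)], sign=+1
B: triangle coeff Δ(2,5,5) = 1/38610; Σ_t [0,0]: t=0:+1/2304 = 1/2304; (3j)²=5/143 [(2 5 5; 2 -1 -1)], sign=+1
I_A²/I_B² = (1/143)/(5/143) = 1/5

1/5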